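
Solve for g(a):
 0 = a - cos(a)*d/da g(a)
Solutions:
 g(a) = C1 + Integral(a/cos(a), a)


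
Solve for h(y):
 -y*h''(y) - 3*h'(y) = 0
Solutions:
 h(y) = C1 + C2/y^2


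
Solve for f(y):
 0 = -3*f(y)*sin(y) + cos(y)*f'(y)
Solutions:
 f(y) = C1/cos(y)^3


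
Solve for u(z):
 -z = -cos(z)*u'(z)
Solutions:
 u(z) = C1 + Integral(z/cos(z), z)


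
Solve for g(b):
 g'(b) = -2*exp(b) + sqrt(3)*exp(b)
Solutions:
 g(b) = C1 - 2*exp(b) + sqrt(3)*exp(b)


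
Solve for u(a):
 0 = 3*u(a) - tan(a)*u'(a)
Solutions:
 u(a) = C1*sin(a)^3


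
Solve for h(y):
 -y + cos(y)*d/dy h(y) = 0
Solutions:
 h(y) = C1 + Integral(y/cos(y), y)


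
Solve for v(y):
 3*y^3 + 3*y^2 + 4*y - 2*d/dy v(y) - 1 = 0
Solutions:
 v(y) = C1 + 3*y^4/8 + y^3/2 + y^2 - y/2


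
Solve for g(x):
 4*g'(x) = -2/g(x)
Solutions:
 g(x) = -sqrt(C1 - x)
 g(x) = sqrt(C1 - x)


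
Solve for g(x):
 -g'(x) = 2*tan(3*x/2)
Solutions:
 g(x) = C1 + 4*log(cos(3*x/2))/3


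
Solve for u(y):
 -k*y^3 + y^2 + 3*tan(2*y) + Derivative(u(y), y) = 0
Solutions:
 u(y) = C1 + k*y^4/4 - y^3/3 + 3*log(cos(2*y))/2


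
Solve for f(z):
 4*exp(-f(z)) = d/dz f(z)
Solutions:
 f(z) = log(C1 + 4*z)


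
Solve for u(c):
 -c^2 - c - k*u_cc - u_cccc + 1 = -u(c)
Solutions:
 u(c) = C1*exp(-sqrt(2)*c*sqrt(-k - sqrt(k^2 + 4))/2) + C2*exp(sqrt(2)*c*sqrt(-k - sqrt(k^2 + 4))/2) + C3*exp(-sqrt(2)*c*sqrt(-k + sqrt(k^2 + 4))/2) + C4*exp(sqrt(2)*c*sqrt(-k + sqrt(k^2 + 4))/2) + c^2 + c + 2*k - 1


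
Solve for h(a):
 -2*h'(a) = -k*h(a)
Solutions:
 h(a) = C1*exp(a*k/2)


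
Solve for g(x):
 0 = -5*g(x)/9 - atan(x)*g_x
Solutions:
 g(x) = C1*exp(-5*Integral(1/atan(x), x)/9)


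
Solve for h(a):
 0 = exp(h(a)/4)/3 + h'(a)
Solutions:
 h(a) = 4*log(1/(C1 + a)) + 4*log(12)


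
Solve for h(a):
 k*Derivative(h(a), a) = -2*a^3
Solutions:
 h(a) = C1 - a^4/(2*k)


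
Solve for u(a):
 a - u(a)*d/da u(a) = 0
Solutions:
 u(a) = -sqrt(C1 + a^2)
 u(a) = sqrt(C1 + a^2)


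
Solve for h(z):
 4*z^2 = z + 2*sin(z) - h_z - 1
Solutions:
 h(z) = C1 - 4*z^3/3 + z^2/2 - z - 2*cos(z)


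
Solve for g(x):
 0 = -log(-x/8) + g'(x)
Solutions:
 g(x) = C1 + x*log(-x) + x*(-3*log(2) - 1)


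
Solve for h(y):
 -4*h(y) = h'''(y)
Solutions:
 h(y) = C3*exp(-2^(2/3)*y) + (C1*sin(2^(2/3)*sqrt(3)*y/2) + C2*cos(2^(2/3)*sqrt(3)*y/2))*exp(2^(2/3)*y/2)


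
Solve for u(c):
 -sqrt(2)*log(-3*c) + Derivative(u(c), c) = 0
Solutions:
 u(c) = C1 + sqrt(2)*c*log(-c) + sqrt(2)*c*(-1 + log(3))


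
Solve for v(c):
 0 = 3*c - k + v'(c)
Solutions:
 v(c) = C1 - 3*c^2/2 + c*k


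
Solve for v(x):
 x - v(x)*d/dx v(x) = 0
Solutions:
 v(x) = -sqrt(C1 + x^2)
 v(x) = sqrt(C1 + x^2)


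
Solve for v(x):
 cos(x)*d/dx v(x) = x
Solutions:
 v(x) = C1 + Integral(x/cos(x), x)


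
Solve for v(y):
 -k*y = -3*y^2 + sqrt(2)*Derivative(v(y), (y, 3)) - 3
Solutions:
 v(y) = C1 + C2*y + C3*y^2 - sqrt(2)*k*y^4/48 + sqrt(2)*y^5/40 + sqrt(2)*y^3/4


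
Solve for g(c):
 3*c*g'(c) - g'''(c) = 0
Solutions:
 g(c) = C1 + Integral(C2*airyai(3^(1/3)*c) + C3*airybi(3^(1/3)*c), c)


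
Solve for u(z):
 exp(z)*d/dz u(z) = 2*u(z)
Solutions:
 u(z) = C1*exp(-2*exp(-z))


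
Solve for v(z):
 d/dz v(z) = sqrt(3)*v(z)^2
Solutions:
 v(z) = -1/(C1 + sqrt(3)*z)


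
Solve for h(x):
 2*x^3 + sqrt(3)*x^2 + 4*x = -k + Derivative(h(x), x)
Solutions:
 h(x) = C1 + k*x + x^4/2 + sqrt(3)*x^3/3 + 2*x^2


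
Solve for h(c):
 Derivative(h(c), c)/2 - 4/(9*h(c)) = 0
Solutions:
 h(c) = -sqrt(C1 + 16*c)/3
 h(c) = sqrt(C1 + 16*c)/3


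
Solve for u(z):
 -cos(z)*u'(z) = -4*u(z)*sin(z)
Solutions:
 u(z) = C1/cos(z)^4


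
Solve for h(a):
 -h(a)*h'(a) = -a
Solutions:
 h(a) = -sqrt(C1 + a^2)
 h(a) = sqrt(C1 + a^2)


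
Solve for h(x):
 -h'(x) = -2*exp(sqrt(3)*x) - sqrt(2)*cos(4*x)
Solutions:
 h(x) = C1 + 2*sqrt(3)*exp(sqrt(3)*x)/3 + sqrt(2)*sin(4*x)/4


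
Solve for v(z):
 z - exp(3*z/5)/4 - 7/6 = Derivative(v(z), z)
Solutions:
 v(z) = C1 + z^2/2 - 7*z/6 - 5*exp(3*z/5)/12


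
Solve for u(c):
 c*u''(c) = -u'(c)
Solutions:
 u(c) = C1 + C2*log(c)


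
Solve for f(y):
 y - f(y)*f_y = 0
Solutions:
 f(y) = -sqrt(C1 + y^2)
 f(y) = sqrt(C1 + y^2)


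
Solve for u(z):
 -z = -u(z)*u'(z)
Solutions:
 u(z) = -sqrt(C1 + z^2)
 u(z) = sqrt(C1 + z^2)


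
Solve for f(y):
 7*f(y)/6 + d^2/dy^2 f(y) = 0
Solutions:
 f(y) = C1*sin(sqrt(42)*y/6) + C2*cos(sqrt(42)*y/6)


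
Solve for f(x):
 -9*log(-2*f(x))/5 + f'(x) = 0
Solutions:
 -5*Integral(1/(log(-_y) + log(2)), (_y, f(x)))/9 = C1 - x


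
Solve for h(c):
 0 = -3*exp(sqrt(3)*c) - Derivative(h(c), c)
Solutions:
 h(c) = C1 - sqrt(3)*exp(sqrt(3)*c)


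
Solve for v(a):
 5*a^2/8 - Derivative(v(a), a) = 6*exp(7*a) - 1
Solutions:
 v(a) = C1 + 5*a^3/24 + a - 6*exp(7*a)/7


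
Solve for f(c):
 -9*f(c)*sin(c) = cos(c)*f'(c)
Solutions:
 f(c) = C1*cos(c)^9


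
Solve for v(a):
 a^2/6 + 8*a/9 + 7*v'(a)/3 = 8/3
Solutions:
 v(a) = C1 - a^3/42 - 4*a^2/21 + 8*a/7


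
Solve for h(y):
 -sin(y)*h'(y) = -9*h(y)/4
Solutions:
 h(y) = C1*(cos(y) - 1)^(9/8)/(cos(y) + 1)^(9/8)


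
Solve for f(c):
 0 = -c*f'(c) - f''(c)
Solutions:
 f(c) = C1 + C2*erf(sqrt(2)*c/2)


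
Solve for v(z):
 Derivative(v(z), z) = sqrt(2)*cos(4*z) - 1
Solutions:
 v(z) = C1 - z + sqrt(2)*sin(4*z)/4


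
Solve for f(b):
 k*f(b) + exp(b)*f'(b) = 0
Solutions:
 f(b) = C1*exp(k*exp(-b))


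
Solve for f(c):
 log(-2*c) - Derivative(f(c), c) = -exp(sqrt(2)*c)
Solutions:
 f(c) = C1 + c*log(-c) + c*(-1 + log(2)) + sqrt(2)*exp(sqrt(2)*c)/2


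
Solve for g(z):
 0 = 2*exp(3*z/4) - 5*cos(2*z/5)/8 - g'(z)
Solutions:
 g(z) = C1 + 8*exp(3*z/4)/3 - 25*sin(2*z/5)/16


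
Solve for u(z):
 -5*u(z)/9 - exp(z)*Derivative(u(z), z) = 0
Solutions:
 u(z) = C1*exp(5*exp(-z)/9)


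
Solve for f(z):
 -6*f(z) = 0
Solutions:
 f(z) = 0


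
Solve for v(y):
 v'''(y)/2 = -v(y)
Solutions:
 v(y) = C3*exp(-2^(1/3)*y) + (C1*sin(2^(1/3)*sqrt(3)*y/2) + C2*cos(2^(1/3)*sqrt(3)*y/2))*exp(2^(1/3)*y/2)


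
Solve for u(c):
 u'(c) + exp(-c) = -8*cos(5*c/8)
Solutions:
 u(c) = C1 - 64*sin(5*c/8)/5 + exp(-c)


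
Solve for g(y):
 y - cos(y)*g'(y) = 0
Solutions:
 g(y) = C1 + Integral(y/cos(y), y)


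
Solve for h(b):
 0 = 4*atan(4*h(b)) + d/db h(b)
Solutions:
 Integral(1/atan(4*_y), (_y, h(b))) = C1 - 4*b


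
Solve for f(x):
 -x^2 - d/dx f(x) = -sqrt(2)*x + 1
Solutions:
 f(x) = C1 - x^3/3 + sqrt(2)*x^2/2 - x


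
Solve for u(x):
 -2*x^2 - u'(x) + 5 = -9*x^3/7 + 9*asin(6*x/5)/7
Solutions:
 u(x) = C1 + 9*x^4/28 - 2*x^3/3 - 9*x*asin(6*x/5)/7 + 5*x - 3*sqrt(25 - 36*x^2)/14


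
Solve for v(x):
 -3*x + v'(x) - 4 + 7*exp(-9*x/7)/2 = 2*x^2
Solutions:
 v(x) = C1 + 2*x^3/3 + 3*x^2/2 + 4*x + 49*exp(-9*x/7)/18


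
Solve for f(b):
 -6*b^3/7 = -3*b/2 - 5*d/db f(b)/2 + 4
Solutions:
 f(b) = C1 + 3*b^4/35 - 3*b^2/10 + 8*b/5


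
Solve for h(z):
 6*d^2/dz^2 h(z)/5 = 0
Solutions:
 h(z) = C1 + C2*z


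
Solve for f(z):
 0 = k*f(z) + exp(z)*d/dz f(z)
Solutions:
 f(z) = C1*exp(k*exp(-z))


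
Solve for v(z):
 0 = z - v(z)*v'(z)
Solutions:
 v(z) = -sqrt(C1 + z^2)
 v(z) = sqrt(C1 + z^2)


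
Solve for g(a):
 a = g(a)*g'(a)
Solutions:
 g(a) = -sqrt(C1 + a^2)
 g(a) = sqrt(C1 + a^2)


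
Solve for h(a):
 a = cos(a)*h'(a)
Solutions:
 h(a) = C1 + Integral(a/cos(a), a)


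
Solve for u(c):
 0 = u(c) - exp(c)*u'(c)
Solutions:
 u(c) = C1*exp(-exp(-c))


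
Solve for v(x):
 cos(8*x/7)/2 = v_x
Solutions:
 v(x) = C1 + 7*sin(8*x/7)/16


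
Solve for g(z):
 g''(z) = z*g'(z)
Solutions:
 g(z) = C1 + C2*erfi(sqrt(2)*z/2)


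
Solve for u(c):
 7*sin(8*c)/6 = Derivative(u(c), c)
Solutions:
 u(c) = C1 - 7*cos(8*c)/48


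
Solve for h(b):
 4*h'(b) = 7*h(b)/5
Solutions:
 h(b) = C1*exp(7*b/20)


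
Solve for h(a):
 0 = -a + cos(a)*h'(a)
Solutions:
 h(a) = C1 + Integral(a/cos(a), a)


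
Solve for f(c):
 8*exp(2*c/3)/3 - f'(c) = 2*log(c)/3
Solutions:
 f(c) = C1 - 2*c*log(c)/3 + 2*c/3 + 4*exp(2*c/3)


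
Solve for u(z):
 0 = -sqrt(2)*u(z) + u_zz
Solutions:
 u(z) = C1*exp(-2^(1/4)*z) + C2*exp(2^(1/4)*z)


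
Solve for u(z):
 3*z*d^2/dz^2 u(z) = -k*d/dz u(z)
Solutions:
 u(z) = C1 + z^(1 - re(k)/3)*(C2*sin(log(z)*Abs(im(k))/3) + C3*cos(log(z)*im(k)/3))


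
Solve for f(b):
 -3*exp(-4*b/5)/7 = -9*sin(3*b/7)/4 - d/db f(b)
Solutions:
 f(b) = C1 + 21*cos(3*b/7)/4 - 15*exp(-4*b/5)/28


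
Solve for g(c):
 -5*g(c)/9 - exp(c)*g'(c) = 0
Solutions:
 g(c) = C1*exp(5*exp(-c)/9)


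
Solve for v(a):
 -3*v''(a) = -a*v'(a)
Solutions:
 v(a) = C1 + C2*erfi(sqrt(6)*a/6)


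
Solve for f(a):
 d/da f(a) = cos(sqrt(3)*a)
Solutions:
 f(a) = C1 + sqrt(3)*sin(sqrt(3)*a)/3


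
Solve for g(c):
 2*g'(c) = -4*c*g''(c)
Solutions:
 g(c) = C1 + C2*sqrt(c)


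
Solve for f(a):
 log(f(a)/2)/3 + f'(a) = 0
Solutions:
 -3*Integral(1/(-log(_y) + log(2)), (_y, f(a))) = C1 - a


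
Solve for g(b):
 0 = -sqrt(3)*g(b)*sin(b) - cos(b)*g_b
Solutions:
 g(b) = C1*cos(b)^(sqrt(3))


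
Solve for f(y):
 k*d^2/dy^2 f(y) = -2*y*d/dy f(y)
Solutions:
 f(y) = C1 + C2*sqrt(k)*erf(y*sqrt(1/k))


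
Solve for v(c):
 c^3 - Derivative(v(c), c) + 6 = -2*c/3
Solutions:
 v(c) = C1 + c^4/4 + c^2/3 + 6*c


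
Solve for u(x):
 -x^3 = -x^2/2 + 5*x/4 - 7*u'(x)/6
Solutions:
 u(x) = C1 + 3*x^4/14 - x^3/7 + 15*x^2/28


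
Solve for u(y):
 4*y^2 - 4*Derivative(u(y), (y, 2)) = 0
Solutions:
 u(y) = C1 + C2*y + y^4/12


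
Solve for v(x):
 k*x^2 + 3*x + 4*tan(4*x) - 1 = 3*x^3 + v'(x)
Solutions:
 v(x) = C1 + k*x^3/3 - 3*x^4/4 + 3*x^2/2 - x - log(cos(4*x))


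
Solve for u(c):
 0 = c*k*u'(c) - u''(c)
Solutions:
 u(c) = Piecewise((-sqrt(2)*sqrt(pi)*C1*erf(sqrt(2)*c*sqrt(-k)/2)/(2*sqrt(-k)) - C2, (k > 0) | (k < 0)), (-C1*c - C2, True))


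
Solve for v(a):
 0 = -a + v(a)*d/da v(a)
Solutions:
 v(a) = -sqrt(C1 + a^2)
 v(a) = sqrt(C1 + a^2)


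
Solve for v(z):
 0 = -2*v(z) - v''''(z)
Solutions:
 v(z) = (C1*sin(2^(3/4)*z/2) + C2*cos(2^(3/4)*z/2))*exp(-2^(3/4)*z/2) + (C3*sin(2^(3/4)*z/2) + C4*cos(2^(3/4)*z/2))*exp(2^(3/4)*z/2)


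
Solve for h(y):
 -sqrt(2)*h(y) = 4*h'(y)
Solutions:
 h(y) = C1*exp(-sqrt(2)*y/4)


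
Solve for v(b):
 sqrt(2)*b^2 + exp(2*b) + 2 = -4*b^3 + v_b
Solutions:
 v(b) = C1 + b^4 + sqrt(2)*b^3/3 + 2*b + exp(2*b)/2


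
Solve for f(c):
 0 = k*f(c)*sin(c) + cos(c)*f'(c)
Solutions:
 f(c) = C1*exp(k*log(cos(c)))


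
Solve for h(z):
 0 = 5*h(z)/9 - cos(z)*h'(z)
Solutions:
 h(z) = C1*(sin(z) + 1)^(5/18)/(sin(z) - 1)^(5/18)


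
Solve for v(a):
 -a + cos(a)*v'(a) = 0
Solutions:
 v(a) = C1 + Integral(a/cos(a), a)


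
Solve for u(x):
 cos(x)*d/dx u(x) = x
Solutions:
 u(x) = C1 + Integral(x/cos(x), x)


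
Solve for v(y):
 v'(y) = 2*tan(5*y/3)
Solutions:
 v(y) = C1 - 6*log(cos(5*y/3))/5


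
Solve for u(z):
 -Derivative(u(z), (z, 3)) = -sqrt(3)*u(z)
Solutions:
 u(z) = C3*exp(3^(1/6)*z) + (C1*sin(3^(2/3)*z/2) + C2*cos(3^(2/3)*z/2))*exp(-3^(1/6)*z/2)


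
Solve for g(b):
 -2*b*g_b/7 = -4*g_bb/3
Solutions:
 g(b) = C1 + C2*erfi(sqrt(21)*b/14)


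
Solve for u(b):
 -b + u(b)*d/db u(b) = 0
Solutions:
 u(b) = -sqrt(C1 + b^2)
 u(b) = sqrt(C1 + b^2)


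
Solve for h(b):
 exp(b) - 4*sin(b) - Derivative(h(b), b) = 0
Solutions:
 h(b) = C1 + exp(b) + 4*cos(b)


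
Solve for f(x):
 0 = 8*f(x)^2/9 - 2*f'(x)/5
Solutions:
 f(x) = -9/(C1 + 20*x)


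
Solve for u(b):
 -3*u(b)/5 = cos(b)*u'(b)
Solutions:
 u(b) = C1*(sin(b) - 1)^(3/10)/(sin(b) + 1)^(3/10)


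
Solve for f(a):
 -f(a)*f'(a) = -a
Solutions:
 f(a) = -sqrt(C1 + a^2)
 f(a) = sqrt(C1 + a^2)


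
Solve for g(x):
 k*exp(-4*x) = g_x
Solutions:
 g(x) = C1 - k*exp(-4*x)/4


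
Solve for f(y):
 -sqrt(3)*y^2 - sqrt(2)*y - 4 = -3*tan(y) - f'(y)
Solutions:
 f(y) = C1 + sqrt(3)*y^3/3 + sqrt(2)*y^2/2 + 4*y + 3*log(cos(y))


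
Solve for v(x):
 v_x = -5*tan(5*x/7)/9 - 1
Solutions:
 v(x) = C1 - x + 7*log(cos(5*x/7))/9


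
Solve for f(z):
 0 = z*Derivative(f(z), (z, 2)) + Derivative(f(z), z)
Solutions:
 f(z) = C1 + C2*log(z)


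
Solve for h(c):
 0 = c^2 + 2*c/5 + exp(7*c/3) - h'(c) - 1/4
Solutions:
 h(c) = C1 + c^3/3 + c^2/5 - c/4 + 3*exp(7*c/3)/7


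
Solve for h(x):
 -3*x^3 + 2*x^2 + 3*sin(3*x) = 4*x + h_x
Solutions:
 h(x) = C1 - 3*x^4/4 + 2*x^3/3 - 2*x^2 - cos(3*x)


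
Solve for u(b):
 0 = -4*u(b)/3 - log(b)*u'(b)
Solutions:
 u(b) = C1*exp(-4*li(b)/3)


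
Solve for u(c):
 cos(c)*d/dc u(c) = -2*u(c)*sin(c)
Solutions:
 u(c) = C1*cos(c)^2


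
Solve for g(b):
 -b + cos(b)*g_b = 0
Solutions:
 g(b) = C1 + Integral(b/cos(b), b)


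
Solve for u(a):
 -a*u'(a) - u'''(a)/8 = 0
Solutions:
 u(a) = C1 + Integral(C2*airyai(-2*a) + C3*airybi(-2*a), a)


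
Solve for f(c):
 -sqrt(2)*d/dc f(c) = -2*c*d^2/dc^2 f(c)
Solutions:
 f(c) = C1 + C2*c^(sqrt(2)/2 + 1)


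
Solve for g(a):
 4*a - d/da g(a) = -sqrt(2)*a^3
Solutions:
 g(a) = C1 + sqrt(2)*a^4/4 + 2*a^2


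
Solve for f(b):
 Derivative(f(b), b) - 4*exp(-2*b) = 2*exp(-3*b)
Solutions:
 f(b) = C1 - 2*exp(-2*b) - 2*exp(-3*b)/3


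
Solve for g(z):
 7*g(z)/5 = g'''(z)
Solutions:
 g(z) = C3*exp(5^(2/3)*7^(1/3)*z/5) + (C1*sin(sqrt(3)*5^(2/3)*7^(1/3)*z/10) + C2*cos(sqrt(3)*5^(2/3)*7^(1/3)*z/10))*exp(-5^(2/3)*7^(1/3)*z/10)


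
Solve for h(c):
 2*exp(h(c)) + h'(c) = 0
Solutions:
 h(c) = log(1/(C1 + 2*c))


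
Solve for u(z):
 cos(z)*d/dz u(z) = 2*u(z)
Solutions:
 u(z) = C1*(sin(z) + 1)/(sin(z) - 1)


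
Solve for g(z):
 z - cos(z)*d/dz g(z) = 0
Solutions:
 g(z) = C1 + Integral(z/cos(z), z)


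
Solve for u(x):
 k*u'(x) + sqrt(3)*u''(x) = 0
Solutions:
 u(x) = C1 + C2*exp(-sqrt(3)*k*x/3)


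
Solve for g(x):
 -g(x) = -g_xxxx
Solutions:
 g(x) = C1*exp(-x) + C2*exp(x) + C3*sin(x) + C4*cos(x)


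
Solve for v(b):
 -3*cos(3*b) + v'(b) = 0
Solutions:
 v(b) = C1 + sin(3*b)


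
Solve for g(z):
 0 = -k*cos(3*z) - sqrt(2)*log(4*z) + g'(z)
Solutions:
 g(z) = C1 + k*sin(3*z)/3 + sqrt(2)*z*(log(z) - 1) + 2*sqrt(2)*z*log(2)


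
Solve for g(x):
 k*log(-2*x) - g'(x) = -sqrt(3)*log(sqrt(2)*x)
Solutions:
 g(x) = C1 + x*(k + sqrt(3))*log(x) + x*(-k + k*log(2) + I*pi*k - sqrt(3) + sqrt(3)*log(2)/2)


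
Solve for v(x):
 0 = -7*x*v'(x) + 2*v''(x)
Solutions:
 v(x) = C1 + C2*erfi(sqrt(7)*x/2)


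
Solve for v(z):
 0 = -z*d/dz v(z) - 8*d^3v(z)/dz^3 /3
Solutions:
 v(z) = C1 + Integral(C2*airyai(-3^(1/3)*z/2) + C3*airybi(-3^(1/3)*z/2), z)


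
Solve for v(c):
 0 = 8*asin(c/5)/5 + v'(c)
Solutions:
 v(c) = C1 - 8*c*asin(c/5)/5 - 8*sqrt(25 - c^2)/5


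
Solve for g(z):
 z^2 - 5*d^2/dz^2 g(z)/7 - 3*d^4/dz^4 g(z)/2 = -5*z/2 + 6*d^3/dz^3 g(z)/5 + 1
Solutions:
 g(z) = C1 + C2*z + 7*z^4/60 - 301*z^3/1500 - 16429*z^2/6250 + (C3*sin(sqrt(3486)*z/105) + C4*cos(sqrt(3486)*z/105))*exp(-2*z/5)


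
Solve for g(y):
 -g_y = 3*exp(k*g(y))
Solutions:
 g(y) = Piecewise((log(1/(C1*k + 3*k*y))/k, Ne(k, 0)), (nan, True))
 g(y) = Piecewise((C1 - 3*y, Eq(k, 0)), (nan, True))


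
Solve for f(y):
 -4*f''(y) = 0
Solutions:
 f(y) = C1 + C2*y


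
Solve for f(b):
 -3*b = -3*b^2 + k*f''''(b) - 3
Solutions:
 f(b) = C1 + C2*b + C3*b^2 + C4*b^3 + b^6/(120*k) - b^5/(40*k) + b^4/(8*k)


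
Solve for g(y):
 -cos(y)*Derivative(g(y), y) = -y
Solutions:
 g(y) = C1 + Integral(y/cos(y), y)


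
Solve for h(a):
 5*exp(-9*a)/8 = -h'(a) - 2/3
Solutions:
 h(a) = C1 - 2*a/3 + 5*exp(-9*a)/72


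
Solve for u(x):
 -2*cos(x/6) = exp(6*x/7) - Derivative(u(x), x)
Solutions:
 u(x) = C1 + 7*exp(6*x/7)/6 + 12*sin(x/6)


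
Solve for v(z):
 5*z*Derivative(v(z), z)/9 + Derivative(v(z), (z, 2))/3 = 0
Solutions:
 v(z) = C1 + C2*erf(sqrt(30)*z/6)


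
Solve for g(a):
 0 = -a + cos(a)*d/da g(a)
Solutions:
 g(a) = C1 + Integral(a/cos(a), a)


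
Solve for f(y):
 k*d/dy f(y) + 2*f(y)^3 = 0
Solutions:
 f(y) = -sqrt(2)*sqrt(-k/(C1*k - 2*y))/2
 f(y) = sqrt(2)*sqrt(-k/(C1*k - 2*y))/2


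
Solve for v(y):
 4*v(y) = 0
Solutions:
 v(y) = 0


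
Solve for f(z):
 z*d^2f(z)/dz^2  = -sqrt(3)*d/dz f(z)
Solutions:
 f(z) = C1 + C2*z^(1 - sqrt(3))


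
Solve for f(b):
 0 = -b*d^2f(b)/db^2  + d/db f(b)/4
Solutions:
 f(b) = C1 + C2*b^(5/4)


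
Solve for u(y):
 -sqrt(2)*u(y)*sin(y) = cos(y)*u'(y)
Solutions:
 u(y) = C1*cos(y)^(sqrt(2))


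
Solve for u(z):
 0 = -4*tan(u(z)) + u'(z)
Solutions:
 u(z) = pi - asin(C1*exp(4*z))
 u(z) = asin(C1*exp(4*z))


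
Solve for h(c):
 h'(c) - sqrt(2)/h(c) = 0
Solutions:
 h(c) = -sqrt(C1 + 2*sqrt(2)*c)
 h(c) = sqrt(C1 + 2*sqrt(2)*c)


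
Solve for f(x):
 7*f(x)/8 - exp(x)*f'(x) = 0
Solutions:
 f(x) = C1*exp(-7*exp(-x)/8)


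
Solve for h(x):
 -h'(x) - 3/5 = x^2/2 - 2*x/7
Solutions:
 h(x) = C1 - x^3/6 + x^2/7 - 3*x/5


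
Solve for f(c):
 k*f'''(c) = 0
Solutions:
 f(c) = C1 + C2*c + C3*c^2


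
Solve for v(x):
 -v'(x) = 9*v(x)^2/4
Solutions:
 v(x) = 4/(C1 + 9*x)


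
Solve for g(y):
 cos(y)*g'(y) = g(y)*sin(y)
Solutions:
 g(y) = C1/cos(y)


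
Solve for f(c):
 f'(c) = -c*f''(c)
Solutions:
 f(c) = C1 + C2*log(c)


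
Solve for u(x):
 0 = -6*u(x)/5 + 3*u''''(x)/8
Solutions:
 u(x) = C1*exp(-2*5^(3/4)*x/5) + C2*exp(2*5^(3/4)*x/5) + C3*sin(2*5^(3/4)*x/5) + C4*cos(2*5^(3/4)*x/5)


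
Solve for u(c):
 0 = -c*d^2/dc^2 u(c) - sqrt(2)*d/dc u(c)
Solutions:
 u(c) = C1 + C2*c^(1 - sqrt(2))


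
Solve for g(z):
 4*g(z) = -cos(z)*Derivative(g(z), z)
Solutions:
 g(z) = C1*(sin(z)^2 - 2*sin(z) + 1)/(sin(z)^2 + 2*sin(z) + 1)


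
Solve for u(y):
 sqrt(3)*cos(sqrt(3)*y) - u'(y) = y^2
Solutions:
 u(y) = C1 - y^3/3 + sin(sqrt(3)*y)


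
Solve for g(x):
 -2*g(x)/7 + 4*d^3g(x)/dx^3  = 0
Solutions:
 g(x) = C3*exp(14^(2/3)*x/14) + (C1*sin(14^(2/3)*sqrt(3)*x/28) + C2*cos(14^(2/3)*sqrt(3)*x/28))*exp(-14^(2/3)*x/28)


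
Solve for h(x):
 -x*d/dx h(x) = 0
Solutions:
 h(x) = C1


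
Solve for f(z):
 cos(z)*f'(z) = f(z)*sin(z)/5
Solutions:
 f(z) = C1/cos(z)^(1/5)


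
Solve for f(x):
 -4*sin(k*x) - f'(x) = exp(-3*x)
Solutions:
 f(x) = C1 + exp(-3*x)/3 + 4*cos(k*x)/k


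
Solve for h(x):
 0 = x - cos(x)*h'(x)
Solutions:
 h(x) = C1 + Integral(x/cos(x), x)


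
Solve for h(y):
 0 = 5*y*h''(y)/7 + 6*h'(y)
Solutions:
 h(y) = C1 + C2/y^(37/5)


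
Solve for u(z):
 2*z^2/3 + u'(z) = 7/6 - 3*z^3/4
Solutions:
 u(z) = C1 - 3*z^4/16 - 2*z^3/9 + 7*z/6


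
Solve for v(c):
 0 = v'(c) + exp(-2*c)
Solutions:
 v(c) = C1 + exp(-2*c)/2


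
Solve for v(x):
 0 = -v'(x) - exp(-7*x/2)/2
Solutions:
 v(x) = C1 + exp(-7*x/2)/7


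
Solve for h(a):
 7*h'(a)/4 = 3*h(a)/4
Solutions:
 h(a) = C1*exp(3*a/7)


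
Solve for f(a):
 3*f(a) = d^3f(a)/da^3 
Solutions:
 f(a) = C3*exp(3^(1/3)*a) + (C1*sin(3^(5/6)*a/2) + C2*cos(3^(5/6)*a/2))*exp(-3^(1/3)*a/2)


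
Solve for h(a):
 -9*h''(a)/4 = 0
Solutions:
 h(a) = C1 + C2*a


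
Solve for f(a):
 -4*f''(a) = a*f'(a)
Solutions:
 f(a) = C1 + C2*erf(sqrt(2)*a/4)


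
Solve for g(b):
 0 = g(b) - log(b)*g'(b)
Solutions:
 g(b) = C1*exp(li(b))


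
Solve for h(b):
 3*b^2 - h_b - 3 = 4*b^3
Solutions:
 h(b) = C1 - b^4 + b^3 - 3*b


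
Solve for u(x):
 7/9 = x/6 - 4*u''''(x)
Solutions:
 u(x) = C1 + C2*x + C3*x^2 + C4*x^3 + x^5/2880 - 7*x^4/864


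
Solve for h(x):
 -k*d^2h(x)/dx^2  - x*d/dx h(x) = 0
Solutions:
 h(x) = C1 + C2*sqrt(k)*erf(sqrt(2)*x*sqrt(1/k)/2)


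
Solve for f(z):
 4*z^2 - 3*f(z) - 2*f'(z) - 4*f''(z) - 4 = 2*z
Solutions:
 f(z) = 4*z^2/3 - 22*z/9 + (C1*sin(sqrt(11)*z/4) + C2*cos(sqrt(11)*z/4))*exp(-z/4) - 88/27


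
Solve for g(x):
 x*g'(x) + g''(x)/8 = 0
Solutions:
 g(x) = C1 + C2*erf(2*x)


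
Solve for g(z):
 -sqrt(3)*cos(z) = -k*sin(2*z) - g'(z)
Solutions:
 g(z) = C1 + k*cos(2*z)/2 + sqrt(3)*sin(z)


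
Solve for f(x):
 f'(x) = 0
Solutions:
 f(x) = C1


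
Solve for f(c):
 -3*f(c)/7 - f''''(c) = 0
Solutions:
 f(c) = (C1*sin(sqrt(2)*3^(1/4)*7^(3/4)*c/14) + C2*cos(sqrt(2)*3^(1/4)*7^(3/4)*c/14))*exp(-sqrt(2)*3^(1/4)*7^(3/4)*c/14) + (C3*sin(sqrt(2)*3^(1/4)*7^(3/4)*c/14) + C4*cos(sqrt(2)*3^(1/4)*7^(3/4)*c/14))*exp(sqrt(2)*3^(1/4)*7^(3/4)*c/14)


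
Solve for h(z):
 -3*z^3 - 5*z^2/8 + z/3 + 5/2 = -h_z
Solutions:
 h(z) = C1 + 3*z^4/4 + 5*z^3/24 - z^2/6 - 5*z/2


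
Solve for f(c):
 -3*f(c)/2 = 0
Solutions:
 f(c) = 0


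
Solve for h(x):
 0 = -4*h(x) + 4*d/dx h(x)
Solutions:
 h(x) = C1*exp(x)


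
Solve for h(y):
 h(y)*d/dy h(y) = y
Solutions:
 h(y) = -sqrt(C1 + y^2)
 h(y) = sqrt(C1 + y^2)


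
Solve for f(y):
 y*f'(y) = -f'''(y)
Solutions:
 f(y) = C1 + Integral(C2*airyai(-y) + C3*airybi(-y), y)


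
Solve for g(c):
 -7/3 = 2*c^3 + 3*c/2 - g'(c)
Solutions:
 g(c) = C1 + c^4/2 + 3*c^2/4 + 7*c/3


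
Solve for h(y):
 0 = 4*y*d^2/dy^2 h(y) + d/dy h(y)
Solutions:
 h(y) = C1 + C2*y^(3/4)


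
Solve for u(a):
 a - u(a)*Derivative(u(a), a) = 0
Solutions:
 u(a) = -sqrt(C1 + a^2)
 u(a) = sqrt(C1 + a^2)


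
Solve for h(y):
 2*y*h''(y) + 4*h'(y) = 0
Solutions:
 h(y) = C1 + C2/y


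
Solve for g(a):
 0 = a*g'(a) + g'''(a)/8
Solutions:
 g(a) = C1 + Integral(C2*airyai(-2*a) + C3*airybi(-2*a), a)


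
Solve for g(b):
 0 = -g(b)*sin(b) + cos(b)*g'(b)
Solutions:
 g(b) = C1/cos(b)


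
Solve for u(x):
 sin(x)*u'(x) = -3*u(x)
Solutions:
 u(x) = C1*(cos(x) + 1)^(3/2)/(cos(x) - 1)^(3/2)


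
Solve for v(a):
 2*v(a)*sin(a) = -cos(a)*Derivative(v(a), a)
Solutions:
 v(a) = C1*cos(a)^2


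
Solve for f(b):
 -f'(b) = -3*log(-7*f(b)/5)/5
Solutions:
 -5*Integral(1/(log(-_y) - log(5) + log(7)), (_y, f(b)))/3 = C1 - b


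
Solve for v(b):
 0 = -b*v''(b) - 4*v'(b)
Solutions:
 v(b) = C1 + C2/b^3


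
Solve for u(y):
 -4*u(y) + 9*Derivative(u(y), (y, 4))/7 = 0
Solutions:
 u(y) = C1*exp(-sqrt(6)*7^(1/4)*y/3) + C2*exp(sqrt(6)*7^(1/4)*y/3) + C3*sin(sqrt(6)*7^(1/4)*y/3) + C4*cos(sqrt(6)*7^(1/4)*y/3)


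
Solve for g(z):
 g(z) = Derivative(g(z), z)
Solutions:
 g(z) = C1*exp(z)


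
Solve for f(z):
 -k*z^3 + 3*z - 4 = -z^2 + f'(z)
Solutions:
 f(z) = C1 - k*z^4/4 + z^3/3 + 3*z^2/2 - 4*z


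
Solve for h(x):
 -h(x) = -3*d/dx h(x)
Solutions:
 h(x) = C1*exp(x/3)


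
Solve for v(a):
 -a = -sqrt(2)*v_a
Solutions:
 v(a) = C1 + sqrt(2)*a^2/4


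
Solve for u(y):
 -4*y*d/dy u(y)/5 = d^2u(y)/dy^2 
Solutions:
 u(y) = C1 + C2*erf(sqrt(10)*y/5)


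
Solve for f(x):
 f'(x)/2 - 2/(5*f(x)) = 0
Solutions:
 f(x) = -sqrt(C1 + 40*x)/5
 f(x) = sqrt(C1 + 40*x)/5


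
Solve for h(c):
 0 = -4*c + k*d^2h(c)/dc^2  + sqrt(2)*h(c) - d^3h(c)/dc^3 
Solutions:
 h(c) = C1*exp(c*(-k^2/(-k^3 + sqrt(-4*k^6 + (2*k^3 + 27*sqrt(2))^2)/2 - 27*sqrt(2)/2)^(1/3) + k - (-k^3 + sqrt(-4*k^6 + (2*k^3 + 27*sqrt(2))^2)/2 - 27*sqrt(2)/2)^(1/3))/3) + C2*exp(c*(-4*k^2/((-1 + sqrt(3)*I)*(-k^3 + sqrt(-4*k^6 + (2*k^3 + 27*sqrt(2))^2)/2 - 27*sqrt(2)/2)^(1/3)) + 2*k + (-k^3 + sqrt(-4*k^6 + (2*k^3 + 27*sqrt(2))^2)/2 - 27*sqrt(2)/2)^(1/3) - sqrt(3)*I*(-k^3 + sqrt(-4*k^6 + (2*k^3 + 27*sqrt(2))^2)/2 - 27*sqrt(2)/2)^(1/3))/6) + C3*exp(c*(4*k^2/((1 + sqrt(3)*I)*(-k^3 + sqrt(-4*k^6 + (2*k^3 + 27*sqrt(2))^2)/2 - 27*sqrt(2)/2)^(1/3)) + 2*k + (-k^3 + sqrt(-4*k^6 + (2*k^3 + 27*sqrt(2))^2)/2 - 27*sqrt(2)/2)^(1/3) + sqrt(3)*I*(-k^3 + sqrt(-4*k^6 + (2*k^3 + 27*sqrt(2))^2)/2 - 27*sqrt(2)/2)^(1/3))/6) + 2*sqrt(2)*c


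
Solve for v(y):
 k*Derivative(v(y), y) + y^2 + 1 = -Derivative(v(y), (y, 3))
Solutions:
 v(y) = C1 + C2*exp(-y*sqrt(-k)) + C3*exp(y*sqrt(-k)) - y^3/(3*k) - y/k + 2*y/k^2


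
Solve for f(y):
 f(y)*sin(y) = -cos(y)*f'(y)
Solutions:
 f(y) = C1*cos(y)


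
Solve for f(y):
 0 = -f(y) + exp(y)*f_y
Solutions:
 f(y) = C1*exp(-exp(-y))


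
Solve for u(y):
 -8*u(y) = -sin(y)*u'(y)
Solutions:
 u(y) = C1*(cos(y)^4 - 4*cos(y)^3 + 6*cos(y)^2 - 4*cos(y) + 1)/(cos(y)^4 + 4*cos(y)^3 + 6*cos(y)^2 + 4*cos(y) + 1)


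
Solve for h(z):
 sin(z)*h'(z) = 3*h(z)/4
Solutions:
 h(z) = C1*(cos(z) - 1)^(3/8)/(cos(z) + 1)^(3/8)


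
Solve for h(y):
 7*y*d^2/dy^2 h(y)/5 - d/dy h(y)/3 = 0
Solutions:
 h(y) = C1 + C2*y^(26/21)


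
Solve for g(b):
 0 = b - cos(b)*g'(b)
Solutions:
 g(b) = C1 + Integral(b/cos(b), b)


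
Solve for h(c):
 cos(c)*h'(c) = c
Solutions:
 h(c) = C1 + Integral(c/cos(c), c)


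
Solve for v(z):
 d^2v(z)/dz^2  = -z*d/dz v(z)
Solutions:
 v(z) = C1 + C2*erf(sqrt(2)*z/2)


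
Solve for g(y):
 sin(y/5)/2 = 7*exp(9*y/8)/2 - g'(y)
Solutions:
 g(y) = C1 + 28*exp(9*y/8)/9 + 5*cos(y/5)/2


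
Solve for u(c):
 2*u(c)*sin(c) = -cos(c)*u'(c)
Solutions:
 u(c) = C1*cos(c)^2


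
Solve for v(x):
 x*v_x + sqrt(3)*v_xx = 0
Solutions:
 v(x) = C1 + C2*erf(sqrt(2)*3^(3/4)*x/6)


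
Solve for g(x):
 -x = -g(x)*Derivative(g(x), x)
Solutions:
 g(x) = -sqrt(C1 + x^2)
 g(x) = sqrt(C1 + x^2)


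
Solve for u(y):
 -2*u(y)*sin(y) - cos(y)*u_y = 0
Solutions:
 u(y) = C1*cos(y)^2


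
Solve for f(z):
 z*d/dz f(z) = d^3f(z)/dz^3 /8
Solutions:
 f(z) = C1 + Integral(C2*airyai(2*z) + C3*airybi(2*z), z)


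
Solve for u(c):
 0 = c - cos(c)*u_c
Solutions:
 u(c) = C1 + Integral(c/cos(c), c)


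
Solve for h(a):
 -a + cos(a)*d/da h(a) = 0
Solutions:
 h(a) = C1 + Integral(a/cos(a), a)


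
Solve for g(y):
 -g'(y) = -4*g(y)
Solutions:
 g(y) = C1*exp(4*y)


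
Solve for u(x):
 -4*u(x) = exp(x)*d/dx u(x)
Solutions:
 u(x) = C1*exp(4*exp(-x))


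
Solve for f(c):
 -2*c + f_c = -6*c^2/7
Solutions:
 f(c) = C1 - 2*c^3/7 + c^2


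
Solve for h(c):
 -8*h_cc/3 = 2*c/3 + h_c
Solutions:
 h(c) = C1 + C2*exp(-3*c/8) - c^2/3 + 16*c/9


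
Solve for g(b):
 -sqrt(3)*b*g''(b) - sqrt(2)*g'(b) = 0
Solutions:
 g(b) = C1 + C2*b^(1 - sqrt(6)/3)


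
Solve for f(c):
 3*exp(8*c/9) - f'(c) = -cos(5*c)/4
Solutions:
 f(c) = C1 + 27*exp(8*c/9)/8 + sin(5*c)/20


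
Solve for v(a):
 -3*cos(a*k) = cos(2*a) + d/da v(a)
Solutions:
 v(a) = C1 - sin(2*a)/2 - 3*sin(a*k)/k


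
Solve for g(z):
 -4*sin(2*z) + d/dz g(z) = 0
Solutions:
 g(z) = C1 - 2*cos(2*z)


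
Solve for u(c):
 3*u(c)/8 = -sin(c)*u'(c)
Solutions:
 u(c) = C1*(cos(c) + 1)^(3/16)/(cos(c) - 1)^(3/16)


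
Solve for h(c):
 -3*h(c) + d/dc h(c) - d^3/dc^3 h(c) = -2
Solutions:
 h(c) = C1*exp(6^(1/3)*c*(2*3^(1/3)/(sqrt(717) + 27)^(1/3) + 2^(1/3)*(sqrt(717) + 27)^(1/3))/12)*sin(2^(1/3)*3^(1/6)*c*(-2^(1/3)*3^(2/3)*(sqrt(717) + 27)^(1/3) + 6/(sqrt(717) + 27)^(1/3))/12) + C2*exp(6^(1/3)*c*(2*3^(1/3)/(sqrt(717) + 27)^(1/3) + 2^(1/3)*(sqrt(717) + 27)^(1/3))/12)*cos(2^(1/3)*3^(1/6)*c*(-2^(1/3)*3^(2/3)*(sqrt(717) + 27)^(1/3) + 6/(sqrt(717) + 27)^(1/3))/12) + C3*exp(-6^(1/3)*c*(2*3^(1/3)/(sqrt(717) + 27)^(1/3) + 2^(1/3)*(sqrt(717) + 27)^(1/3))/6) + 2/3


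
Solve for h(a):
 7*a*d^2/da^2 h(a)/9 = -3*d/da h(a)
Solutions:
 h(a) = C1 + C2/a^(20/7)


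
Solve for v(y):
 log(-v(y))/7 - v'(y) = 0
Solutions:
 -li(-v(y)) = C1 + y/7


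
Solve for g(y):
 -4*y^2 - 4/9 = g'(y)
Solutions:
 g(y) = C1 - 4*y^3/3 - 4*y/9


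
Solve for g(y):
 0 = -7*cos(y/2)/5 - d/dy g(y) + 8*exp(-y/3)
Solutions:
 g(y) = C1 - 14*sin(y/2)/5 - 24*exp(-y/3)


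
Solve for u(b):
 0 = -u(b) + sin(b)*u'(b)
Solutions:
 u(b) = C1*sqrt(cos(b) - 1)/sqrt(cos(b) + 1)


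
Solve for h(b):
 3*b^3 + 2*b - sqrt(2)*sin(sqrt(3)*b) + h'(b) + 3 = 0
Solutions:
 h(b) = C1 - 3*b^4/4 - b^2 - 3*b - sqrt(6)*cos(sqrt(3)*b)/3


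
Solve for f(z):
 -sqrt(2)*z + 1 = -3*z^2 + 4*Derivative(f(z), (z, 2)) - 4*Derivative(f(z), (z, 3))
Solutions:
 f(z) = C1 + C2*z + C3*exp(z) + z^4/16 + z^3*(6 - sqrt(2))/24 + z^2*(7 - sqrt(2))/8


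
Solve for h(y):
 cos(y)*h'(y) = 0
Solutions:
 h(y) = C1


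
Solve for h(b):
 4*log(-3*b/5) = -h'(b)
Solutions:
 h(b) = C1 - 4*b*log(-b) + 4*b*(-log(3) + 1 + log(5))


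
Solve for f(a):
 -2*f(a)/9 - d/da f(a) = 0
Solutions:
 f(a) = C1*exp(-2*a/9)


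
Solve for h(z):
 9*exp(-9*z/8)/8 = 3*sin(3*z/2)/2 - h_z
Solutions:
 h(z) = C1 - cos(3*z/2) + exp(-9*z/8)


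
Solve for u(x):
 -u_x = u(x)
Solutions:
 u(x) = C1*exp(-x)


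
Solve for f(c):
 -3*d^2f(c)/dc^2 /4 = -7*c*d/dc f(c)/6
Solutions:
 f(c) = C1 + C2*erfi(sqrt(7)*c/3)


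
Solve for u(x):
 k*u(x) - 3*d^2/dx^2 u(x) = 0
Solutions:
 u(x) = C1*exp(-sqrt(3)*sqrt(k)*x/3) + C2*exp(sqrt(3)*sqrt(k)*x/3)


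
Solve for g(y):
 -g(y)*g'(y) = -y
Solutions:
 g(y) = -sqrt(C1 + y^2)
 g(y) = sqrt(C1 + y^2)


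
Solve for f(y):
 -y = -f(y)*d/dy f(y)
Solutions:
 f(y) = -sqrt(C1 + y^2)
 f(y) = sqrt(C1 + y^2)


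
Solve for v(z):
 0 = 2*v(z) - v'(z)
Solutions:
 v(z) = C1*exp(2*z)


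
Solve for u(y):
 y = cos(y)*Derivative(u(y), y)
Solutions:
 u(y) = C1 + Integral(y/cos(y), y)


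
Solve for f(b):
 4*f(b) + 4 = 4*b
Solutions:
 f(b) = b - 1


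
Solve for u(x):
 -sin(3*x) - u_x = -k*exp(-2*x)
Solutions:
 u(x) = C1 - k*exp(-2*x)/2 + cos(3*x)/3


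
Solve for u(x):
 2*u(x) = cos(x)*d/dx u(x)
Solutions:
 u(x) = C1*(sin(x) + 1)/(sin(x) - 1)


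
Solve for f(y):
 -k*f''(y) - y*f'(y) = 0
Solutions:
 f(y) = C1 + C2*sqrt(k)*erf(sqrt(2)*y*sqrt(1/k)/2)


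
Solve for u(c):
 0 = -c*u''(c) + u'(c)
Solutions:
 u(c) = C1 + C2*c^2


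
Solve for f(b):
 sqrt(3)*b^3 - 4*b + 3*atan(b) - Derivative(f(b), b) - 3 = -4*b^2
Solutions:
 f(b) = C1 + sqrt(3)*b^4/4 + 4*b^3/3 - 2*b^2 + 3*b*atan(b) - 3*b - 3*log(b^2 + 1)/2


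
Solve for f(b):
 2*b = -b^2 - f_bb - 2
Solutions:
 f(b) = C1 + C2*b - b^4/12 - b^3/3 - b^2


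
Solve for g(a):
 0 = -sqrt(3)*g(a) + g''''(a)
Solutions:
 g(a) = C1*exp(-3^(1/8)*a) + C2*exp(3^(1/8)*a) + C3*sin(3^(1/8)*a) + C4*cos(3^(1/8)*a)


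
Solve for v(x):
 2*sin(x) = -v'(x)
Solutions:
 v(x) = C1 + 2*cos(x)


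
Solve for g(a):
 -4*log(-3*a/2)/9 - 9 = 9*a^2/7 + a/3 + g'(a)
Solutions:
 g(a) = C1 - 3*a^3/7 - a^2/6 - 4*a*log(-a)/9 + a*(-77 - 4*log(3) + 4*log(2))/9


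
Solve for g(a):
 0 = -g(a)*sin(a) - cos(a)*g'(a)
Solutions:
 g(a) = C1*cos(a)


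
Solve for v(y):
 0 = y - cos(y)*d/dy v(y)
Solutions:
 v(y) = C1 + Integral(y/cos(y), y)


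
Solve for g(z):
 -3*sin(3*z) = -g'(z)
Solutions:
 g(z) = C1 - cos(3*z)


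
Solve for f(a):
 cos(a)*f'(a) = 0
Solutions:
 f(a) = C1


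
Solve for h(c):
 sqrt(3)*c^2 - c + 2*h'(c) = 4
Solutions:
 h(c) = C1 - sqrt(3)*c^3/6 + c^2/4 + 2*c


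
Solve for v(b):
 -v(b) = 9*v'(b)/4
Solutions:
 v(b) = C1*exp(-4*b/9)


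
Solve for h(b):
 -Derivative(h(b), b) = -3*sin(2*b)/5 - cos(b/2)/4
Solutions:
 h(b) = C1 + sin(b/2)/2 - 3*cos(2*b)/10


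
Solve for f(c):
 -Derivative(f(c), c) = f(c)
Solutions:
 f(c) = C1*exp(-c)


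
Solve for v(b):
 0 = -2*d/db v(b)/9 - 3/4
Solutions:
 v(b) = C1 - 27*b/8


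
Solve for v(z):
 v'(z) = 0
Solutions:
 v(z) = C1


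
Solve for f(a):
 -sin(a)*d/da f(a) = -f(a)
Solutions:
 f(a) = C1*sqrt(cos(a) - 1)/sqrt(cos(a) + 1)


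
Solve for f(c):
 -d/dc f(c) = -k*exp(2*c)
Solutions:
 f(c) = C1 + k*exp(2*c)/2


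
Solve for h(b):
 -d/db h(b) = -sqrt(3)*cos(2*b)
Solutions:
 h(b) = C1 + sqrt(3)*sin(2*b)/2


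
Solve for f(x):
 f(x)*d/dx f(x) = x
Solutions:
 f(x) = -sqrt(C1 + x^2)
 f(x) = sqrt(C1 + x^2)


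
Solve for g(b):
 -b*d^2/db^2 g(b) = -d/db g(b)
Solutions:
 g(b) = C1 + C2*b^2


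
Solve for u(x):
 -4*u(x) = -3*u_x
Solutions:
 u(x) = C1*exp(4*x/3)


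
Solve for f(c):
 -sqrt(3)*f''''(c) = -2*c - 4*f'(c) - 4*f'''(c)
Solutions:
 f(c) = C1 + C2*exp(c*(-6^(1/3)*(9*sqrt(435) + 113*sqrt(3))^(1/3) - 8*6^(2/3)/(9*sqrt(435) + 113*sqrt(3))^(1/3) + 8*sqrt(3))/18)*sin(2^(1/3)*3^(1/6)*c*(-3^(2/3)*(9*sqrt(435) + 113*sqrt(3))^(1/3) + 24*2^(1/3)/(9*sqrt(435) + 113*sqrt(3))^(1/3))/18) + C3*exp(c*(-6^(1/3)*(9*sqrt(435) + 113*sqrt(3))^(1/3) - 8*6^(2/3)/(9*sqrt(435) + 113*sqrt(3))^(1/3) + 8*sqrt(3))/18)*cos(2^(1/3)*3^(1/6)*c*(-3^(2/3)*(9*sqrt(435) + 113*sqrt(3))^(1/3) + 24*2^(1/3)/(9*sqrt(435) + 113*sqrt(3))^(1/3))/18) + C4*exp(c*(8*6^(2/3)/(9*sqrt(435) + 113*sqrt(3))^(1/3) + 4*sqrt(3) + 6^(1/3)*(9*sqrt(435) + 113*sqrt(3))^(1/3))/9) - c^2/4


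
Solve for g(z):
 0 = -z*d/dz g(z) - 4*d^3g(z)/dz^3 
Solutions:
 g(z) = C1 + Integral(C2*airyai(-2^(1/3)*z/2) + C3*airybi(-2^(1/3)*z/2), z)


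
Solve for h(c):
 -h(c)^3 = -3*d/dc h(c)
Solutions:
 h(c) = -sqrt(6)*sqrt(-1/(C1 + c))/2
 h(c) = sqrt(6)*sqrt(-1/(C1 + c))/2


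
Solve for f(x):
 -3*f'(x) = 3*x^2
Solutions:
 f(x) = C1 - x^3/3


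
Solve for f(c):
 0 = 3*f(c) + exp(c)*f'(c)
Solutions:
 f(c) = C1*exp(3*exp(-c))


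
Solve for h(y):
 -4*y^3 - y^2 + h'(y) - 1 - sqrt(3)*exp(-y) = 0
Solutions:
 h(y) = C1 + y^4 + y^3/3 + y - sqrt(3)*exp(-y)


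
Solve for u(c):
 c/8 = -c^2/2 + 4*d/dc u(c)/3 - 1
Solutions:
 u(c) = C1 + c^3/8 + 3*c^2/64 + 3*c/4


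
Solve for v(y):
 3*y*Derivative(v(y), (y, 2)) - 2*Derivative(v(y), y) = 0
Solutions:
 v(y) = C1 + C2*y^(5/3)


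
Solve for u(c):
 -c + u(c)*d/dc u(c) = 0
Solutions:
 u(c) = -sqrt(C1 + c^2)
 u(c) = sqrt(C1 + c^2)


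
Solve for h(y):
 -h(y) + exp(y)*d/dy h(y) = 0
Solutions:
 h(y) = C1*exp(-exp(-y))


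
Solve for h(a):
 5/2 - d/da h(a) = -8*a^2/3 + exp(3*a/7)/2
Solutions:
 h(a) = C1 + 8*a^3/9 + 5*a/2 - 7*exp(3*a/7)/6


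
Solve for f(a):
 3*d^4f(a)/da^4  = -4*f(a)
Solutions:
 f(a) = (C1*sin(3^(3/4)*a/3) + C2*cos(3^(3/4)*a/3))*exp(-3^(3/4)*a/3) + (C3*sin(3^(3/4)*a/3) + C4*cos(3^(3/4)*a/3))*exp(3^(3/4)*a/3)


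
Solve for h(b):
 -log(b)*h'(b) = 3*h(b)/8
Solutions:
 h(b) = C1*exp(-3*li(b)/8)


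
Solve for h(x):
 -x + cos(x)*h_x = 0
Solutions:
 h(x) = C1 + Integral(x/cos(x), x)


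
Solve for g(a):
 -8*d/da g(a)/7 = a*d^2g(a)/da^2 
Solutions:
 g(a) = C1 + C2/a^(1/7)


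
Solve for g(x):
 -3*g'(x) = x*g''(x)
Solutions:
 g(x) = C1 + C2/x^2


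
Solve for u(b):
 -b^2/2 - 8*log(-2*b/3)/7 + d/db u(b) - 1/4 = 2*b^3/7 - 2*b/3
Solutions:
 u(b) = C1 + b^4/14 + b^3/6 - b^2/3 + 8*b*log(-b)/7 + b*(-32*log(3) - 25 + 32*log(2))/28


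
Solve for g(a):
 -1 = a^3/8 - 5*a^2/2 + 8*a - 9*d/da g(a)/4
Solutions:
 g(a) = C1 + a^4/72 - 10*a^3/27 + 16*a^2/9 + 4*a/9


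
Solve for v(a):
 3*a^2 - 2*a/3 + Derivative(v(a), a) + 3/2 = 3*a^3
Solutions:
 v(a) = C1 + 3*a^4/4 - a^3 + a^2/3 - 3*a/2


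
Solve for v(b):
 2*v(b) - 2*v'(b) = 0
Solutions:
 v(b) = C1*exp(b)


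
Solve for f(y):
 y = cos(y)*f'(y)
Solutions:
 f(y) = C1 + Integral(y/cos(y), y)


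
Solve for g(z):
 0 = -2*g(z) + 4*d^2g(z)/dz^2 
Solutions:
 g(z) = C1*exp(-sqrt(2)*z/2) + C2*exp(sqrt(2)*z/2)


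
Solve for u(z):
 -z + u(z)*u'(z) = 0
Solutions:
 u(z) = -sqrt(C1 + z^2)
 u(z) = sqrt(C1 + z^2)


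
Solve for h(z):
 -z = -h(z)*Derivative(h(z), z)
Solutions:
 h(z) = -sqrt(C1 + z^2)
 h(z) = sqrt(C1 + z^2)


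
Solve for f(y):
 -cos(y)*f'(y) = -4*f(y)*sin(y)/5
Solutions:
 f(y) = C1/cos(y)^(4/5)


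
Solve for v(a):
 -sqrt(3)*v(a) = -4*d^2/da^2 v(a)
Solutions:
 v(a) = C1*exp(-3^(1/4)*a/2) + C2*exp(3^(1/4)*a/2)


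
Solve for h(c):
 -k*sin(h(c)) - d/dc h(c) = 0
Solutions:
 h(c) = -acos((-C1 - exp(2*c*k))/(C1 - exp(2*c*k))) + 2*pi
 h(c) = acos((-C1 - exp(2*c*k))/(C1 - exp(2*c*k)))


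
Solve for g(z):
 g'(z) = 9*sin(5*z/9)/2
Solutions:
 g(z) = C1 - 81*cos(5*z/9)/10


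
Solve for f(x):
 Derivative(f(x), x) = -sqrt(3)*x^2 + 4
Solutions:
 f(x) = C1 - sqrt(3)*x^3/3 + 4*x


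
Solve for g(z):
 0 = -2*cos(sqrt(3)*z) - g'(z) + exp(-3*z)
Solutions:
 g(z) = C1 - 2*sqrt(3)*sin(sqrt(3)*z)/3 - exp(-3*z)/3


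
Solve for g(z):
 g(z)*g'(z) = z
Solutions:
 g(z) = -sqrt(C1 + z^2)
 g(z) = sqrt(C1 + z^2)


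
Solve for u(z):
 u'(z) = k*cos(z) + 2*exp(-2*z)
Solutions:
 u(z) = C1 + k*sin(z) - exp(-2*z)


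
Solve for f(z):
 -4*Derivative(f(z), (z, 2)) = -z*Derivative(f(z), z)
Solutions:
 f(z) = C1 + C2*erfi(sqrt(2)*z/4)


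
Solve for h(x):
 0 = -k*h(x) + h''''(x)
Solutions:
 h(x) = C1*exp(-k^(1/4)*x) + C2*exp(k^(1/4)*x) + C3*exp(-I*k^(1/4)*x) + C4*exp(I*k^(1/4)*x)


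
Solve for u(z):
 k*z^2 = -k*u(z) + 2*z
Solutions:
 u(z) = z*(-k*z + 2)/k


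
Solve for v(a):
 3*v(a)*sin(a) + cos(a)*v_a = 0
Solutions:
 v(a) = C1*cos(a)^3


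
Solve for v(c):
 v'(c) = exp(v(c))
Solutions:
 v(c) = log(-1/(C1 + c))


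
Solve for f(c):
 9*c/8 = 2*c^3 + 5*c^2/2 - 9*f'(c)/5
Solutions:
 f(c) = C1 + 5*c^4/18 + 25*c^3/54 - 5*c^2/16


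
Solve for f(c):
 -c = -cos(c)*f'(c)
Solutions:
 f(c) = C1 + Integral(c/cos(c), c)


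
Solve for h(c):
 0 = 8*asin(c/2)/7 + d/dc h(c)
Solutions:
 h(c) = C1 - 8*c*asin(c/2)/7 - 8*sqrt(4 - c^2)/7


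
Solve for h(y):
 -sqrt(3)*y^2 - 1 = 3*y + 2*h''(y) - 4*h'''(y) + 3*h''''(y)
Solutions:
 h(y) = C1 + C2*y - sqrt(3)*y^4/24 + y^3*(-4*sqrt(3) - 3)/12 + y^2*(-5*sqrt(3) - 7)/4 + (C3*sin(sqrt(2)*y/3) + C4*cos(sqrt(2)*y/3))*exp(2*y/3)


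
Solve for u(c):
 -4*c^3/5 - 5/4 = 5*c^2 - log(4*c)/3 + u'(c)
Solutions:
 u(c) = C1 - c^4/5 - 5*c^3/3 + c*log(c)/3 - 19*c/12 + 2*c*log(2)/3


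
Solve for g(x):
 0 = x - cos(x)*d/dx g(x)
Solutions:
 g(x) = C1 + Integral(x/cos(x), x)


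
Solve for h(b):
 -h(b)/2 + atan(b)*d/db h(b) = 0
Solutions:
 h(b) = C1*exp(Integral(1/atan(b), b)/2)


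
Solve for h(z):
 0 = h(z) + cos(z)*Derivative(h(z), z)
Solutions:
 h(z) = C1*sqrt(sin(z) - 1)/sqrt(sin(z) + 1)


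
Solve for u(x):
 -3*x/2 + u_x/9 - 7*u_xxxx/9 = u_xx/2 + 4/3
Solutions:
 u(x) = C1 + C2*exp(14^(1/3)*x*(-(14 + sqrt(574))^(1/3) + 3*14^(1/3)/(14 + sqrt(574))^(1/3))/28)*sin(14^(1/3)*sqrt(3)*x*(3*14^(1/3)/(14 + sqrt(574))^(1/3) + (14 + sqrt(574))^(1/3))/28) + C3*exp(14^(1/3)*x*(-(14 + sqrt(574))^(1/3) + 3*14^(1/3)/(14 + sqrt(574))^(1/3))/28)*cos(14^(1/3)*sqrt(3)*x*(3*14^(1/3)/(14 + sqrt(574))^(1/3) + (14 + sqrt(574))^(1/3))/28) + C4*exp(-14^(1/3)*x*(-(14 + sqrt(574))^(1/3) + 3*14^(1/3)/(14 + sqrt(574))^(1/3))/14) + 27*x^2/4 + 291*x/4


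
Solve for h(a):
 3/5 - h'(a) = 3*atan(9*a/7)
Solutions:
 h(a) = C1 - 3*a*atan(9*a/7) + 3*a/5 + 7*log(81*a^2 + 49)/6


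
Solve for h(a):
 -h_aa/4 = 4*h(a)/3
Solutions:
 h(a) = C1*sin(4*sqrt(3)*a/3) + C2*cos(4*sqrt(3)*a/3)


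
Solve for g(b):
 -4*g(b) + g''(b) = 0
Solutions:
 g(b) = C1*exp(-2*b) + C2*exp(2*b)


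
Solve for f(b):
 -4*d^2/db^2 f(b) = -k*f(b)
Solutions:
 f(b) = C1*exp(-b*sqrt(k)/2) + C2*exp(b*sqrt(k)/2)


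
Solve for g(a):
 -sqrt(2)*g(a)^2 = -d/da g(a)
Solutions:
 g(a) = -1/(C1 + sqrt(2)*a)


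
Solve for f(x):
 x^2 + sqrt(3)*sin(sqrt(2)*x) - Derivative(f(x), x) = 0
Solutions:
 f(x) = C1 + x^3/3 - sqrt(6)*cos(sqrt(2)*x)/2


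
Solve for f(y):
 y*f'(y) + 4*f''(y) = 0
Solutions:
 f(y) = C1 + C2*erf(sqrt(2)*y/4)


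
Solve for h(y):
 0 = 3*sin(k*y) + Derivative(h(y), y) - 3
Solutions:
 h(y) = C1 + 3*y + 3*cos(k*y)/k


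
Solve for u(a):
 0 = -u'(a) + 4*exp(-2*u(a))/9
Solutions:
 u(a) = log(-sqrt(C1 + 8*a)) - log(3)
 u(a) = log(C1 + 8*a)/2 - log(3)
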